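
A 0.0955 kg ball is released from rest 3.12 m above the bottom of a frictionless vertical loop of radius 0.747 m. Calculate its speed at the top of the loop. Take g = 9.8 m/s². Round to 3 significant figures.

Energy conservation: mgh = ½mv_top² + mg(2r)
v_top² = 2g(h − 2r) = 2(9.8)(3.12 − 1.494) = 31.87
v_top = 5.645 m/s

v = 5.65 m/s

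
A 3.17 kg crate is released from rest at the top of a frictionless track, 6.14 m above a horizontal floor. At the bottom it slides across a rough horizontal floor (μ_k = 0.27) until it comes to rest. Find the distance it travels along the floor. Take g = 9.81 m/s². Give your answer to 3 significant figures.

d = 22.7 m

Energy bookkeeping (friction removes W_f = μ_k N d):
At rest all PE has been dissipated by friction: mgh = μ_k m g d
d = h/μ_k = 6.14/0.27 = 22.74 m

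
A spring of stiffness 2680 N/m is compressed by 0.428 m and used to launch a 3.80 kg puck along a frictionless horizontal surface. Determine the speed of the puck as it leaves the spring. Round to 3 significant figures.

v = 11.4 m/s

Spring PE converts entirely to kinetic energy: ½kx² = ½mv²
v = x√(k/m) = 0.428 × √(2680/3.80) = 11.37 m/s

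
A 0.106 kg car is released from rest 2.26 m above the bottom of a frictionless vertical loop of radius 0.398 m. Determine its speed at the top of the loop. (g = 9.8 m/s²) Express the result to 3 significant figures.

Energy conservation: mgh = ½mv_top² + mg(2r)
v_top² = 2g(h − 2r) = 2(9.8)(2.26 − 0.7960) = 28.69
v_top = 5.357 m/s

v = 5.36 m/s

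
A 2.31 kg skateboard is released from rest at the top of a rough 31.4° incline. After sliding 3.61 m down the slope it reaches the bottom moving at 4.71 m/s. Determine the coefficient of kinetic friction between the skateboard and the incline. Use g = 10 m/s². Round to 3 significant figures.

μ_k = 0.250

The energy dissipated by friction is the PE lost minus the KE gained:
mgL sinθ = 43.448 J; ½mv² = 25.623 J
W_f = 43.448 − 25.623 = 17.82 J
μ_k = W_f/(mg cosθ · L) = 17.82/(19.72 × 3.61) = 0.2504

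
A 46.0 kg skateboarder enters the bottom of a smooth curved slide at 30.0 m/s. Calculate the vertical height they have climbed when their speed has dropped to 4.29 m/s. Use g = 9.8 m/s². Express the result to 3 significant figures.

Conservation of energy: ½mv₁² = ½mv₂² + mgh
h = (v₁² − v₂²)/(2g) = (30.0² − 4.29²)/(2 × 9.8) = 44.98 m

h = 45.0 m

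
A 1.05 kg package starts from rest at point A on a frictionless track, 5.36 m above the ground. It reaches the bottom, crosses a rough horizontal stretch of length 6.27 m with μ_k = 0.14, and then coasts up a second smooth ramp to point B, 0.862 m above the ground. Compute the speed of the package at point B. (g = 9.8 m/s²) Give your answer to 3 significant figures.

Energy at A: mgh₁ = (1.05)(9.8)(5.36) = 55.154 J
Friction loss: W_f = μ_k mg d = 9.033 J
At B: ½mv² + mgh₂ = mgh₁ − W_f
½mv² = 55.154 − 9.033 − 8.8700 = 37.252 J
v = √(2 × 37.252/1.05) = 8.424 m/s

v = 8.42 m/s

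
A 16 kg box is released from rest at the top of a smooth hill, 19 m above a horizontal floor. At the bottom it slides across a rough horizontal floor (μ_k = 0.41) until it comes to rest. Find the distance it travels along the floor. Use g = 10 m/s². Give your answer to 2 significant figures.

d = 46 m

Energy at the top = energy at the end + work done against friction:
At rest all PE has been dissipated by friction: mgh = μ_k m g d
d = h/μ_k = 19/0.41 = 46.34 m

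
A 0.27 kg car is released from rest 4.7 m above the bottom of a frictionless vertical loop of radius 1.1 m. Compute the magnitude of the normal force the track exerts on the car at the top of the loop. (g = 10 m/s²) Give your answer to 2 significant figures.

N = 9.6 N

Energy from release to top (height 2r): mgh = ½mv_top² + mg(2r)
v_top² = 2g(h − 2r) = 2(10)(4.7 − 2.200) = 50.000 m²/s²
At the top, both N and weight point toward the centre: N + mg = mv_top²/r
N = m(v_top²/r − g) = 0.27(50.000/1.1 − 10) = 9.573 N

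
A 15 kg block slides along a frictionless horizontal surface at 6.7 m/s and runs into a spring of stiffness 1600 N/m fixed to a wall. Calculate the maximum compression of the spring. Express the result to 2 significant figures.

x = 0.65 m

At max compression the block is momentarily at rest: ½mv² = ½kx²
x = v√(m/k) = 6.7 × √(15/1600) = 0.6487 m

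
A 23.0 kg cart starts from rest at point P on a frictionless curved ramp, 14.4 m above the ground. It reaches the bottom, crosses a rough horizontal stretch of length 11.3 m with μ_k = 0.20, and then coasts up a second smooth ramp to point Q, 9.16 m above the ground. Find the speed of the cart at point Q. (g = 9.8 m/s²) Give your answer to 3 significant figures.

v = 7.64 m/s

Energy at P: mgh₁ = (23.0)(9.8)(14.4) = 3245.8 J
Friction loss: W_f = μ_k mg d = 509.4 J
At Q: ½mv² + mgh₂ = mgh₁ − W_f
½mv² = 3245.8 − 509.4 − 2064.7 = 671.69 J
v = √(2 × 671.69/23.0) = 7.643 m/s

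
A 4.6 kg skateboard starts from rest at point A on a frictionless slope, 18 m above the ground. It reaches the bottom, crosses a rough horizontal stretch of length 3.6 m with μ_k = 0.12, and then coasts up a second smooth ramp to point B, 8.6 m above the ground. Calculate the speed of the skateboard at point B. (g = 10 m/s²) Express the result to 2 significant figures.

v = 13 m/s

Energy at A: mgh₁ = (4.6)(10)(18) = 828.00 J
Friction loss: W_f = μ_k mg d = 19.87 J
At B: ½mv² + mgh₂ = mgh₁ − W_f
½mv² = 828.00 − 19.87 − 395.60 = 412.53 J
v = √(2 × 412.53/4.6) = 13.39 m/s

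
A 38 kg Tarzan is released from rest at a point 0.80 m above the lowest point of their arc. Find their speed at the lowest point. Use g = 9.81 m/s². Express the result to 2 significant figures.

v = 4.0 m/s

By conservation of mechanical energy, mgh = ½mv²
The mass cancels from both sides.
v = √(2gh) = √(2 × 9.81 × 0.80) = √15.696 = 3.962 m/s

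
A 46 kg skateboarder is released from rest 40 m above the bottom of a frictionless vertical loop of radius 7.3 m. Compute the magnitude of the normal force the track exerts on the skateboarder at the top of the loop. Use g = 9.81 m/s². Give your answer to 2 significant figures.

N = 2700 N

Energy from release to top (height 2r): mgh = ½mv_top² + mg(2r)
v_top² = 2g(h − 2r) = 2(9.81)(40 − 14.60) = 498.35 m²/s²
At the top, both N and weight point toward the centre: N + mg = mv_top²/r
N = m(v_top²/r − g) = 46(498.35/7.3 − 9.81) = 2689 N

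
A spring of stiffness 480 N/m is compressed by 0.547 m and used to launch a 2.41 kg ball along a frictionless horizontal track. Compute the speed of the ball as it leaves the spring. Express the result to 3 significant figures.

v = 7.72 m/s

Spring PE converts entirely to kinetic energy: ½kx² = ½mv²
v = x√(k/m) = 0.547 × √(480/2.41) = 7.720 m/s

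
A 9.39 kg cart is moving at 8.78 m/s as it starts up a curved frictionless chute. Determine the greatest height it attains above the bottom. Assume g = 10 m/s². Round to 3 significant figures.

h = 3.85 m

By energy conservation, ½mv² = mgh
h = v²/(2g) = 8.78²/(2 × 10) = 3.854 m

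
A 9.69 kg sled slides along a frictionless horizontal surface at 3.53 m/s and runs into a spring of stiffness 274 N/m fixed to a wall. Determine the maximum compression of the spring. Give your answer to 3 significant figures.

At max compression the sled is momentarily at rest: ½mv² = ½kx²
x = v√(m/k) = 3.53 × √(9.69/274) = 0.6638 m

x = 0.664 m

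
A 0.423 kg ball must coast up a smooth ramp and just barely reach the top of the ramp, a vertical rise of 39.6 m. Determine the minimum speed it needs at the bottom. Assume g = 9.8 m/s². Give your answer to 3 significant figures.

At the top it is momentarily at rest, so all KE converts to PE: ½mv² = mgh
v = √(2gh) = √(2 × 9.8 × 39.6) = 27.86 m/s

v = 27.9 m/s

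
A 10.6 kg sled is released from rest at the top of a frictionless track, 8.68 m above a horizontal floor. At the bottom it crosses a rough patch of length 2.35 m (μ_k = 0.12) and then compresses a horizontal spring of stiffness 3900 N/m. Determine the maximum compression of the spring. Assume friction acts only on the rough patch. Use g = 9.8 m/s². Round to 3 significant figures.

Initial energy: E₁ = mgh = (10.6)(9.8)(8.68) = 901.68 J
Friction removes W_f = μ_k mg d = (0.12)(10.6)(9.8)(2.35) = 29.29 J
Energy reaching the spring: E = 901.68 − 29.29 = 872.38 J
At max compression ½kx² = E ⇒ x = √(2E/k) = √(2 × 872.38/3900) = 0.6689 m

x = 0.669 m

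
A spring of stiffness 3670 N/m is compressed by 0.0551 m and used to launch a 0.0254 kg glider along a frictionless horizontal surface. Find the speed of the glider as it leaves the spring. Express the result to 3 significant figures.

v = 20.9 m/s

Conservation of energy: ½kx² = ½mv²
v = x√(k/m) = 0.0551 × √(3670/0.0254) = 20.94 m/s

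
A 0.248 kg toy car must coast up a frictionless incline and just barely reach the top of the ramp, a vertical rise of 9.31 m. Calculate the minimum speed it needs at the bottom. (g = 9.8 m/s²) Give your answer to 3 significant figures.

At the top it is momentarily at rest, so all KE converts to PE: ½mv² = mgh
v = √(2gh) = √(2 × 9.8 × 9.31) = 13.51 m/s

v = 13.5 m/s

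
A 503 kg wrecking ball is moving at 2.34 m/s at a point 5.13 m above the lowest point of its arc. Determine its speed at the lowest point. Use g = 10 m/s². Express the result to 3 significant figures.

Energy conservation between the two points: ½mv₀² + mgh = ½mv²
v² = v₀² + 2gh = (2.34)² + 2(10)(5.13) = 108.08
v = √108.08 = 10.40 m/s

v = 10.4 m/s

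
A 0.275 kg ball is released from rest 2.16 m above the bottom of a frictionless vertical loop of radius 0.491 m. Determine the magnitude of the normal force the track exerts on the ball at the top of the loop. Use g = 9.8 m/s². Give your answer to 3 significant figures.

N = 10.2 N

Energy from release to top (height 2r): mgh = ½mv_top² + mg(2r)
v_top² = 2g(h − 2r) = 2(9.8)(2.16 − 0.9820) = 23.089 m²/s²
At the top, both N and weight point toward the centre: N + mg = mv_top²/r
N = m(v_top²/r − g) = 0.275(23.089/0.491 − 9.8) = 10.24 N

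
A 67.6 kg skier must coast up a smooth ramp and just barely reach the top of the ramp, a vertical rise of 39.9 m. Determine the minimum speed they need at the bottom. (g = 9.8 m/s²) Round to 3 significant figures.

At the top they are momentarily at rest, so all KE converts to PE: ½mv² = mgh
v = √(2gh) = √(2 × 9.8 × 39.9) = 27.96 m/s

v = 28.0 m/s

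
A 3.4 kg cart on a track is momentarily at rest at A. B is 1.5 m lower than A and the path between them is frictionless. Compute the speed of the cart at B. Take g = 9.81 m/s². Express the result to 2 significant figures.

v = 5.4 m/s

Energy conservation between the two points: mgh = ½mv²
v = √(2gh) = √(2 × 9.81 × 1.5) = √29.430 = 5.425 m/s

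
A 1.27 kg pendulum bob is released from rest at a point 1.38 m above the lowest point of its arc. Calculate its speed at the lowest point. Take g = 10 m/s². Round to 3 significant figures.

v = 5.25 m/s

Equating total energy at the two states: mgh = ½mv²
v = √(2gh) = √(2 × 10 × 1.38) = √27.600 = 5.254 m/s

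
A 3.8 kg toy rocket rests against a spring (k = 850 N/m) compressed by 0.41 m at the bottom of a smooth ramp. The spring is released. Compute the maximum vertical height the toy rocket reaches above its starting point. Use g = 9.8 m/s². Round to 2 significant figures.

All spring PE becomes gravitational PE at the highest point: ½kx² = mgh
h = kx²/(2mg) = (850)(0.41)²/(2 × 3.8 × 9.8) = 1.918 m

h = 1.9 m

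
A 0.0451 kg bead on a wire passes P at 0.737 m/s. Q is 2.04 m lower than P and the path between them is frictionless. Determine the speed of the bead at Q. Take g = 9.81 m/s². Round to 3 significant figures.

Energy conservation between the two points: ½mv₀² + mgh = ½mv²
The mass cancels from both sides.
v² = v₀² + 2gh = (0.737)² + 2(9.81)(2.04) = 40.568
v = √40.568 = 6.369 m/s

v = 6.37 m/s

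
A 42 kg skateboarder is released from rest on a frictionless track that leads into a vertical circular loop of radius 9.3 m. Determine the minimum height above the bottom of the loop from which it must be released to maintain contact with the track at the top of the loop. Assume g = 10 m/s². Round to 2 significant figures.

h = 23 m

At the top, for minimum speed gravity alone supplies the centripetal force: mg = mv_top²/r ⇒ v_top² = gr = 93.00 m²/s²
Energy conservation from release height h to the top (height 2r): mgh = ½mv_top² + mg(2r)
h = v_top²/(2g) + 2r = r/2 + 2r = 5r/2 = 23.25 m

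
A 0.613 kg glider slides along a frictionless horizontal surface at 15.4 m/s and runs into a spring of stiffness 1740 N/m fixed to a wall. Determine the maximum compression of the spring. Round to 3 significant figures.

Conservation of energy between contact and max compression: ½mv² = ½kx²
x = v√(m/k) = 15.4 × √(0.613/1740) = 0.2891 m

x = 0.289 m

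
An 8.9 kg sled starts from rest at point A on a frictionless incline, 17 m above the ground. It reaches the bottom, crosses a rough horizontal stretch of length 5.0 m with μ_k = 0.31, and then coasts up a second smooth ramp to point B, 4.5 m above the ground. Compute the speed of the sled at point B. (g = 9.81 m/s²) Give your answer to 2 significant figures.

Energy at A: mgh₁ = (8.9)(9.81)(17) = 1484.3 J
Friction loss: W_f = μ_k mg d = 135.3 J
At B: ½mv² + mgh₂ = mgh₁ − W_f
½mv² = 1484.3 − 135.3 − 392.89 = 956.03 J
v = √(2 × 956.03/8.9) = 14.66 m/s

v = 15 m/s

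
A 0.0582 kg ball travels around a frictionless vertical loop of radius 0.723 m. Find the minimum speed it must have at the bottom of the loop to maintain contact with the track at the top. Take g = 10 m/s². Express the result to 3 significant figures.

v = 6.01 m/s

At the top: mg = mv_top²/r ⇒ v_top² = gr = 7.230 m²/s²
Energy from bottom to top (height 2r): ½mv_bot² = ½mv_top² + mg(2r)
v_bot² = gr + 4gr = 5gr = 36.15
v_bot = √(5gr) = 6.012 m/s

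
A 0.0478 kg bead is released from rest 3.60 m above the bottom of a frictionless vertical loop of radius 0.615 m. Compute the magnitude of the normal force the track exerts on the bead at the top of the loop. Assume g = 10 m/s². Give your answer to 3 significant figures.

Energy from release to top (height 2r): mgh = ½mv_top² + mg(2r)
v_top² = 2g(h − 2r) = 2(10)(3.60 − 1.230) = 47.400 m²/s²
At the top, both N and weight point toward the centre: N + mg = mv_top²/r
N = m(v_top²/r − g) = 0.0478(47.400/0.615 − 10) = 3.206 N

N = 3.21 N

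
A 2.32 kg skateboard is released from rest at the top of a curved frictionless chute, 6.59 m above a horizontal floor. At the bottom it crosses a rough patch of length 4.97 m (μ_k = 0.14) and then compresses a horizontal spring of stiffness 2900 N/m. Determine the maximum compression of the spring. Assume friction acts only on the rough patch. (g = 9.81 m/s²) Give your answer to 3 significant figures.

Initial energy: E₁ = mgh = (2.32)(9.81)(6.59) = 149.98 J
Friction removes W_f = μ_k mg d = (0.14)(2.32)(9.81)(4.97) = 15.84 J
Energy reaching the spring: E = 149.98 − 15.84 = 134.15 J
At max compression ½kx² = E ⇒ x = √(2E/k) = √(2 × 134.15/2900) = 0.3042 m

x = 0.304 m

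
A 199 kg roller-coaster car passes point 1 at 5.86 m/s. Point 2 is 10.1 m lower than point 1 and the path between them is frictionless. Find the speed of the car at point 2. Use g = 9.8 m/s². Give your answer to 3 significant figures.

Energy conservation between the two points: ½mv₀² + mgh = ½mv²
The mass cancels from both sides.
v² = v₀² + 2gh = (5.86)² + 2(9.8)(10.1) = 232.30
v = √232.30 = 15.24 m/s

v = 15.2 m/s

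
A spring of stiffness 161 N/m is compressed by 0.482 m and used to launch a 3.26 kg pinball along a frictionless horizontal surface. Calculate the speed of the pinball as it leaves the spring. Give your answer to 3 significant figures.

Conservation of energy: ½kx² = ½mv²
v = x√(k/m) = 0.482 × √(161/3.26) = 3.387 m/s

v = 3.39 m/s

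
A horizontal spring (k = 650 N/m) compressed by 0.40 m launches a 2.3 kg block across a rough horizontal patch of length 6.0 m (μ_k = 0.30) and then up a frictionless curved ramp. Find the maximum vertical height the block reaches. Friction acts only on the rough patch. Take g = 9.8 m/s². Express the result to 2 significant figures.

Spring energy: E₀ = ½kx² = ½(650)(0.40)² = 52.000 J
Friction: W_f = μ_k mg d = (0.30)(2.3)(9.8)(6.0) = 40.57 J
Energy at base of ramp: E = 52.000 − 40.57 = 11.428 J
At max height all remaining energy is PE: mgh = E ⇒ h = E/(mg) = 11.428/(2.3 × 9.8) = 0.5070 m

h = 0.51 m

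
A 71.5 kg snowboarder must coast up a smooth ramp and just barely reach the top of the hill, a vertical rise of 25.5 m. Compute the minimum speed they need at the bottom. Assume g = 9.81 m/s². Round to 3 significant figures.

v = 22.4 m/s

At the top they are momentarily at rest, so all KE converts to PE: ½mv² = mgh
v = √(2gh) = √(2 × 9.81 × 25.5) = 22.37 m/s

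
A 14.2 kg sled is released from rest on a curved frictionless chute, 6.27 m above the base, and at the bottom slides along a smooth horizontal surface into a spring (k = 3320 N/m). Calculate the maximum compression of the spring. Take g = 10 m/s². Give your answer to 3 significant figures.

x = 0.732 m

Gravitational PE at the top equals spring PE at max compression: mgh = ½kx²
x = √(2mgh/k) = √(2 × 14.2 × 10 × 6.27 / 3320) = 0.7324 m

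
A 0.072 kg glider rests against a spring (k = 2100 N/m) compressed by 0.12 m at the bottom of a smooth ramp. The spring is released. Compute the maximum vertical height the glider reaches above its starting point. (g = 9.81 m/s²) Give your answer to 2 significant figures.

Energy conservation from release to the highest point: ½kx² = mgh
h = kx²/(2mg) = (2100)(0.12)²/(2 × 0.072 × 9.81) = 21.41 m

h = 21 m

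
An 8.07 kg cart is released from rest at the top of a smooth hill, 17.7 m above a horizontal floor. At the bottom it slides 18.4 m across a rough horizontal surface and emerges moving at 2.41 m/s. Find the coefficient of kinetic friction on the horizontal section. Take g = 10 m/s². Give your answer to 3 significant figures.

μ_k = 0.946

Energy bookkeeping (friction removes W_f = μ_k N d):
mgh = ½mv² + μ_k m g d
mgh = 1428.4 J; ½mv² = 23.436 J
W_f = 1428.4 − 23.436 = 1405 J
μ_k = W_f/(mg·d) = 1405/(80.70 × 18.4) = 0.9462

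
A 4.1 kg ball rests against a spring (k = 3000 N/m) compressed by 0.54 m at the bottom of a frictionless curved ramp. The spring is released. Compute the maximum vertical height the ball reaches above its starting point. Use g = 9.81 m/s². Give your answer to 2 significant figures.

h = 11 m

At maximum height the ball is at rest, so ½kx² = mgh
h = kx²/(2mg) = (3000)(0.54)²/(2 × 4.1 × 9.81) = 10.87 m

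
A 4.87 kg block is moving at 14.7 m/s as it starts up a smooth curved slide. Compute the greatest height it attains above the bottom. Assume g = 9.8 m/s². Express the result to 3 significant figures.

Setting KE at the bottom equal to PE gained: ½mv² = mgh
h = v²/(2g) = 14.7²/(2 × 9.8) = 11.02 m

h = 11.0 m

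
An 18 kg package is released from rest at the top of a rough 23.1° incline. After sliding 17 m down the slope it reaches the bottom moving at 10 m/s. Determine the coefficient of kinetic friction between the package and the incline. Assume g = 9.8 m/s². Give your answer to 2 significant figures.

μ_k = 0.10

The energy dissipated by friction is the PE lost minus the KE gained:
mgL sinθ = 1176.5 J; ½mv² = 900.00 J
W_f = 1176.5 − 900.00 = 276.5 J
μ_k = W_f/(mg cosθ · L) = 276.5/(162.3 × 17) = 0.1003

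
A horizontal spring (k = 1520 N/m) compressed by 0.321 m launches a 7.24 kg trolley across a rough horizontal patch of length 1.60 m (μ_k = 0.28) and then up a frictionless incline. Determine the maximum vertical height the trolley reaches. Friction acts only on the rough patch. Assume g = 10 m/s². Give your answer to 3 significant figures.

h = 0.634 m

Spring energy: E₀ = ½kx² = ½(1520)(0.321)² = 78.311 J
Friction: W_f = μ_k mg d = (0.28)(7.24)(10)(1.60) = 32.44 J
Energy at base of ramp: E = 78.311 − 32.44 = 45.876 J
At max height all remaining energy is PE: mgh = E ⇒ h = E/(mg) = 45.876/(7.24 × 10) = 0.6336 m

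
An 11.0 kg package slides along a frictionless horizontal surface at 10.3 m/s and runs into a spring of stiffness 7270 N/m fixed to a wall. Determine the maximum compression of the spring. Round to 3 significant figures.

x = 0.401 m

All KE is stored as spring PE at maximum compression: ½mv² = ½kx²
x = v√(m/k) = 10.3 × √(11.0/7270) = 0.4007 m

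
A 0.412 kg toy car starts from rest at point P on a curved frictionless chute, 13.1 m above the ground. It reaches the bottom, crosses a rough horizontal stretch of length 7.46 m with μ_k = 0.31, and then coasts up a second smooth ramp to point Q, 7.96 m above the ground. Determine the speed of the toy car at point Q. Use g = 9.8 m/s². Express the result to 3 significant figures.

v = 7.44 m/s

Energy at P: mgh₁ = (0.412)(9.8)(13.1) = 52.893 J
Friction loss: W_f = μ_k mg d = 9.337 J
At Q: ½mv² + mgh₂ = mgh₁ − W_f
½mv² = 52.893 − 9.337 − 32.139 = 11.416 J
v = √(2 × 11.416/0.412) = 7.444 m/s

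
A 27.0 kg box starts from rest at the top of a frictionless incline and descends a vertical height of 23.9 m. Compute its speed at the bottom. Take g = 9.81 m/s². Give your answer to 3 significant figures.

v = 21.7 m/s

By conservation of mechanical energy, mgh = ½mv²
v = √(2gh) = √(2 × 9.81 × 23.9) = √468.92 = 21.65 m/s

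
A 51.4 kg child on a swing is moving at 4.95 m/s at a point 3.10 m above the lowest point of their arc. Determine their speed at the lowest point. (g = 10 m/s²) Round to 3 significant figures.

Equating total energy at the two states: ½mv₀² + mgh = ½mv²
v² = v₀² + 2gh = (4.95)² + 2(10)(3.10) = 86.502
v = √86.502 = 9.301 m/s

v = 9.30 m/s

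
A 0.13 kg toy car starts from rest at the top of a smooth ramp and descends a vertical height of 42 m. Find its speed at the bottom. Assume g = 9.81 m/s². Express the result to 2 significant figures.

v = 29 m/s

Mechanical energy is conserved (no friction): mgh = ½mv²
v = √(2gh) = √(2 × 9.81 × 42) = √824.04 = 28.71 m/s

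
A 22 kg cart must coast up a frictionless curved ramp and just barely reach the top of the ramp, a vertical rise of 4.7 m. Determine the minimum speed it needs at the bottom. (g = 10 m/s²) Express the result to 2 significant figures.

At the top it is momentarily at rest, so all KE converts to PE: ½mv² = mgh
v = √(2gh) = √(2 × 10 × 4.7) = 9.695 m/s

v = 9.7 m/s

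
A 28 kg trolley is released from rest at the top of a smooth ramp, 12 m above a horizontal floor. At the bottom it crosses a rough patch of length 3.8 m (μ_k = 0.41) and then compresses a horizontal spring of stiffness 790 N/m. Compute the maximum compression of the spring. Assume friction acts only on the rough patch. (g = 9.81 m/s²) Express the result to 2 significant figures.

x = 2.7 m

Initial energy: E₁ = mgh = (28)(9.81)(12) = 3296.2 J
Friction removes W_f = μ_k mg d = (0.41)(28)(9.81)(3.8) = 428.0 J
Energy reaching the spring: E = 3296.2 − 428.0 = 2868.2 J
At max compression ½kx² = E ⇒ x = √(2E/k) = √(2 × 2868.2/790) = 2.695 m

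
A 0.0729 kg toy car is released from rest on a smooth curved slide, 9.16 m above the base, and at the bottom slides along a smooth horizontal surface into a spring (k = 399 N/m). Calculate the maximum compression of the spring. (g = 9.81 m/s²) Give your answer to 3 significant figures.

x = 0.181 m

Energy conservation (no friction) from release to max compression: mgh = ½kx²
x = √(2mgh/k) = √(2 × 0.0729 × 9.81 × 9.16 / 399) = 0.1812 m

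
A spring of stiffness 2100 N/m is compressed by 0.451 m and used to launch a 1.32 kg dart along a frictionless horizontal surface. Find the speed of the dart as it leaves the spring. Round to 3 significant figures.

v = 18.0 m/s

Conservation of energy: ½kx² = ½mv²
v = x√(k/m) = 0.451 × √(2100/1.32) = 17.99 m/s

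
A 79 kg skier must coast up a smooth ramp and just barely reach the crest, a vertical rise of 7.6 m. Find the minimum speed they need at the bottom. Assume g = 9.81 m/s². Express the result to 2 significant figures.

At the top they are momentarily at rest, so all KE converts to PE: ½mv² = mgh
v = √(2gh) = √(2 × 9.81 × 7.6) = 12.21 m/s

v = 12 m/s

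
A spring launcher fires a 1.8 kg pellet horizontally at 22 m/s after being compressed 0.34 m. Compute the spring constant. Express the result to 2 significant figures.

½kx² = ½mv²
k = mv²/x² = (1.8)(22)²/(0.34)² = 7536 N/m

k = 7500 N/m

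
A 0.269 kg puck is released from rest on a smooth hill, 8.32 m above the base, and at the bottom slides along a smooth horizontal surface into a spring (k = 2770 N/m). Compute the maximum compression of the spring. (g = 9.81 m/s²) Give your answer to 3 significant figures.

Gravitational PE at the top equals spring PE at max compression: mgh = ½kx²
x = √(2mgh/k) = √(2 × 0.269 × 9.81 × 8.32 / 2770) = 0.1259 m

x = 0.126 m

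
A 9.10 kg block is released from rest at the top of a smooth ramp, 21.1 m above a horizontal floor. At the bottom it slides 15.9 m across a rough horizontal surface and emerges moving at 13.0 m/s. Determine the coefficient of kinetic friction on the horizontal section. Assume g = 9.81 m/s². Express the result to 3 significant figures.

Applying the work–energy principle:
mgh = ½mv² + μ_k m g d
mgh = 1883.6 J; ½mv² = 768.95 J
W_f = 1883.6 − 768.95 = 1115 J
μ_k = W_f/(mg·d) = 1115/(89.27 × 15.9) = 0.7853

μ_k = 0.785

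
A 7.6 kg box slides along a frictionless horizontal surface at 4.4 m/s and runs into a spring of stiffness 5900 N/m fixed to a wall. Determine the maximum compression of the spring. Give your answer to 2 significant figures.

x = 0.16 m

Conservation of energy between contact and max compression: ½mv² = ½kx²
x = v√(m/k) = 4.4 × √(7.6/5900) = 0.1579 m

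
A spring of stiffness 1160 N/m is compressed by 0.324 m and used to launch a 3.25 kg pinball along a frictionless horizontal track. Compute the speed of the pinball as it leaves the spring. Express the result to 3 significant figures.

v = 6.12 m/s

The pinball leaves the spring when the spring is at natural length, so ½kx² = ½mv²
v = x√(k/m) = 0.324 × √(1160/3.25) = 6.121 m/s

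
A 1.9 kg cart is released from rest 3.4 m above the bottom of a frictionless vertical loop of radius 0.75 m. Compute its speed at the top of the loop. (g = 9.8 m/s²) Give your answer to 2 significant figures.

v = 6.1 m/s

Energy conservation: mgh = ½mv_top² + mg(2r)
v_top² = 2g(h − 2r) = 2(9.8)(3.4 − 1.500) = 37.24
v_top = 6.102 m/s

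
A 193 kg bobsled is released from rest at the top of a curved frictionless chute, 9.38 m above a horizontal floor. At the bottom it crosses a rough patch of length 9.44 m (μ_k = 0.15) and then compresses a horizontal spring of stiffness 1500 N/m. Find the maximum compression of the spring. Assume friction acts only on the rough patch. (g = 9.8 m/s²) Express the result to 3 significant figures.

Initial energy: E₁ = mgh = (193)(9.8)(9.38) = 17741 J
Friction removes W_f = μ_k mg d = (0.15)(193)(9.8)(9.44) = 2678 J
Energy reaching the spring: E = 17741 − 2678 = 15063 J
At max compression ½kx² = E ⇒ x = √(2E/k) = √(2 × 15063/1500) = 4.482 m

x = 4.48 m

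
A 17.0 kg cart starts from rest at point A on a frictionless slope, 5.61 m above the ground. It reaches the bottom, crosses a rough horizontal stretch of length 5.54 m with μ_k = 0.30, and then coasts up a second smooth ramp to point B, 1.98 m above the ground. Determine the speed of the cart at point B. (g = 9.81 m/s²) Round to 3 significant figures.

v = 6.21 m/s

Energy at A: mgh₁ = (17.0)(9.81)(5.61) = 935.58 J
Friction loss: W_f = μ_k mg d = 277.2 J
At B: ½mv² + mgh₂ = mgh₁ − W_f
½mv² = 935.58 − 277.2 − 330.20 = 328.20 J
v = √(2 × 328.20/17.0) = 6.214 m/s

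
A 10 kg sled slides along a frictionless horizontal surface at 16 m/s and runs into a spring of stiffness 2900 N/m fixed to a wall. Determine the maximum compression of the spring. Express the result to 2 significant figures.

x = 0.94 m

At max compression the sled is momentarily at rest: ½mv² = ½kx²
x = v√(m/k) = 16 × √(10/2900) = 0.9396 m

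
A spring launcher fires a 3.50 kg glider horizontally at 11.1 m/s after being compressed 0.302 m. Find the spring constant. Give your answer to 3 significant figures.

k = 4730 N/m

½kx² = ½mv²
k = mv²/x² = (3.50)(11.1)²/(0.302)² = 4728 N/m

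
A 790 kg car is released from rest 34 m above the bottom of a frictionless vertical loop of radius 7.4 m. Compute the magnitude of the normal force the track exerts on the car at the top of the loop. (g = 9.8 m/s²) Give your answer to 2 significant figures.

N = 32000 N

Energy from release to top (height 2r): mgh = ½mv_top² + mg(2r)
v_top² = 2g(h − 2r) = 2(9.8)(34 − 14.80) = 376.32 m²/s²
At the top, both N and weight point toward the centre: N + mg = mv_top²/r
N = m(v_top²/r − g) = 790(376.32/7.4 − 9.8) = 32433 N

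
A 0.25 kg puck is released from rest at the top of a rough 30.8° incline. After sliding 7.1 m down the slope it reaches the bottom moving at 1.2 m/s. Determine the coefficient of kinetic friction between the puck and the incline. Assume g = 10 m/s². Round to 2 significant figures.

μ_k = 0.58

The energy dissipated by friction is the PE lost minus the KE gained:
mgL sinθ = 9.0888 J; ½mv² = 0.18000 J
W_f = 9.0888 − 0.18000 = 8.909 J
μ_k = W_f/(mg cosθ · L) = 8.909/(2.147 × 7.1) = 0.5843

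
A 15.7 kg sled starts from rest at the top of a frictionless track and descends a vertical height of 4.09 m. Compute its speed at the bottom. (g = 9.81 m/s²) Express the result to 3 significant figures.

v = 8.96 m/s

Mechanical energy is conserved (no friction): mgh = ½mv²
v = √(2gh) = √(2 × 9.81 × 4.09) = √80.246 = 8.958 m/s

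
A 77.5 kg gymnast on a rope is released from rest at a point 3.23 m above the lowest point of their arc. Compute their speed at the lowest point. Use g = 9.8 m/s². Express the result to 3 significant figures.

By conservation of mechanical energy, mgh = ½mv²
v = √(2gh) = √(2 × 9.8 × 3.23) = √63.308 = 7.957 m/s

v = 7.96 m/s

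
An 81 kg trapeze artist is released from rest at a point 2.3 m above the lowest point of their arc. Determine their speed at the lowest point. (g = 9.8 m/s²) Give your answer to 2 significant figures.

v = 6.7 m/s

By conservation of mechanical energy, mgh = ½mv²
v = √(2gh) = √(2 × 9.8 × 2.3) = √45.080 = 6.714 m/s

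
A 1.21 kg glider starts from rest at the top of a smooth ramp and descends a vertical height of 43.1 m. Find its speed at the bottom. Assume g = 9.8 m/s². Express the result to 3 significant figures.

v = 29.1 m/s

By conservation of mechanical energy, mgh = ½mv²
v = √(2gh) = √(2 × 9.8 × 43.1) = √844.76 = 29.06 m/s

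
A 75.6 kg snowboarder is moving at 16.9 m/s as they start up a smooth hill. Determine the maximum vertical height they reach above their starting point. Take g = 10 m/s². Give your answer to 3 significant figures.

By energy conservation, ½mv² = mgh
h = v²/(2g) = 16.9²/(2 × 10) = 14.28 m

h = 14.3 m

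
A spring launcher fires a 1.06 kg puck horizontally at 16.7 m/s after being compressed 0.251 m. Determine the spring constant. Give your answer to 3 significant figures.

Energy stored in the spring equals the launch KE: ½kx² = ½mv²
k = mv²/x² = (1.06)(16.7)²/(0.251)² = 4692 N/m

k = 4690 N/m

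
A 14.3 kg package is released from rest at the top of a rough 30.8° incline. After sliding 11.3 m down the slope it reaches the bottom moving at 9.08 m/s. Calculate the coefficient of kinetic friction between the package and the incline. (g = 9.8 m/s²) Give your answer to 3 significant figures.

Energy balance down the incline: mg L sinθ − ½mv² = μ_k (mg cosθ) L
mgL sinθ = 810.86 J; ½mv² = 589.49 J
W_f = 810.86 − 589.49 = 221.4 J
μ_k = W_f/(mg cosθ · L) = 221.4/(120.4 × 11.3) = 0.1627

μ_k = 0.163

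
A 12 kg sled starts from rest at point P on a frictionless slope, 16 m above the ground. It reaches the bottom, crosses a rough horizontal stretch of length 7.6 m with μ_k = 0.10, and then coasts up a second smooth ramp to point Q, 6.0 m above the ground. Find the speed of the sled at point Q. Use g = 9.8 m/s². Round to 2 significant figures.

Energy at P: mgh₁ = (12)(9.8)(16) = 1881.6 J
Friction loss: W_f = μ_k mg d = 89.38 J
At Q: ½mv² + mgh₂ = mgh₁ − W_f
½mv² = 1881.6 − 89.38 − 705.60 = 1086.6 J
v = √(2 × 1086.6/12) = 13.46 m/s

v = 13 m/s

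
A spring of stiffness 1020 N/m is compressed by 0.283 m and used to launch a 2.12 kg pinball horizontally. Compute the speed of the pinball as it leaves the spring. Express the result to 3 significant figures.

Conservation of energy: ½kx² = ½mv²
v = x√(k/m) = 0.283 × √(1020/2.12) = 6.208 m/s

v = 6.21 m/s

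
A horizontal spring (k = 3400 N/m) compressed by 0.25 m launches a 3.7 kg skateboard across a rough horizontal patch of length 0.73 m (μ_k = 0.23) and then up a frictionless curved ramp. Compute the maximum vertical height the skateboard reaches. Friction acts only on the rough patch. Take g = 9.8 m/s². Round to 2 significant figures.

h = 2.8 m

Spring energy: E₀ = ½kx² = ½(3400)(0.25)² = 106.25 J
Friction: W_f = μ_k mg d = (0.23)(3.7)(9.8)(0.73) = 6.088 J
Energy at base of ramp: E = 106.25 − 6.088 = 100.16 J
At max height all remaining energy is PE: mgh = E ⇒ h = E/(mg) = 100.16/(3.7 × 9.8) = 2.762 m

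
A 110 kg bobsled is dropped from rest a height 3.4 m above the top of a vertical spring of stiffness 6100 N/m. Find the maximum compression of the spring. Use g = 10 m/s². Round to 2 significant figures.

x = 1.3 m

Let x be the compression. The total drop is H + x, and the bobsled is instantaneously at rest at max compression, so energy conservation gives:
mg(H + x) = ½kx²
½(6100)x² − (110)(10)x − (110)(10)(3.4) = 0
3050x² − 1100x − 3740 = 0
x = [1100 + √(1.210e+06 + 4.5628e+07)]/(2 × 3050) = 1.302 m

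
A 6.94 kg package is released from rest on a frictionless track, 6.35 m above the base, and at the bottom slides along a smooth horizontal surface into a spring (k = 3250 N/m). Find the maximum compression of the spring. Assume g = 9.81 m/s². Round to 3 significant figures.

At max compression the package is momentarily at rest: mgh = ½kx²
x = √(2mgh/k) = √(2 × 6.94 × 9.81 × 6.35 / 3250) = 0.5158 m

x = 0.516 m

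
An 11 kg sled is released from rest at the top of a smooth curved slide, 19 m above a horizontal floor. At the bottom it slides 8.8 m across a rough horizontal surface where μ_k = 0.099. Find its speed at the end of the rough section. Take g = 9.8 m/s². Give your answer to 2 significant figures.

v = 19 m/s

Energy bookkeeping (friction removes W_f = μ_k N d):
mgh = ½mv² + μ_k m g d
W_f = μ_k mg d = (0.099)(11)(9.8)(8.8) = 93.92 J
½mv² = mgh − W_f = 2048.2 − 93.92 = 1954.3 J
v = √(2 × 1954.3/11) = 18.85 m/s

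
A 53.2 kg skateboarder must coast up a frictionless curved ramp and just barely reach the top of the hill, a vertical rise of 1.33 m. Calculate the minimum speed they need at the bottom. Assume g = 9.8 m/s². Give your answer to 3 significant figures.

v = 5.11 m/s

At the top they are momentarily at rest, so all KE converts to PE: ½mv² = mgh
v = √(2gh) = √(2 × 9.8 × 1.33) = 5.106 m/s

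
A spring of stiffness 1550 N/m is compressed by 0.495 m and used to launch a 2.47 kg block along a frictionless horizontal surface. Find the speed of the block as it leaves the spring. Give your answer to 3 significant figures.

Conservation of energy: ½kx² = ½mv²
v = x√(k/m) = 0.495 × √(1550/2.47) = 12.40 m/s

v = 12.4 m/s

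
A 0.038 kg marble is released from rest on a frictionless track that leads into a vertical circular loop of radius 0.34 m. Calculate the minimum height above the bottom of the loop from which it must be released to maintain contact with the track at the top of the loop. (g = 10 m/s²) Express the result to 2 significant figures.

At the top, for minimum speed gravity alone supplies the centripetal force: mg = mv_top²/r ⇒ v_top² = gr = 3.400 m²/s²
Energy conservation from release height h to the top (height 2r): mgh = ½mv_top² + mg(2r)
h = v_top²/(2g) + 2r = r/2 + 2r = 5r/2 = 0.8500 m

h = 0.85 m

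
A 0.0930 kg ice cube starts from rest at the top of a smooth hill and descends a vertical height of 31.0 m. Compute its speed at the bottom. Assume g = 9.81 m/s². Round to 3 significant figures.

By conservation of mechanical energy, mgh = ½mv²
v = √(2gh) = √(2 × 9.81 × 31.0) = √608.22 = 24.66 m/s

v = 24.7 m/s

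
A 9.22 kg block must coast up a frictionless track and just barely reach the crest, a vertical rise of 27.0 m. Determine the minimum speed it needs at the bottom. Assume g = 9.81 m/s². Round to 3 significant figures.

v = 23.0 m/s

At the top it is momentarily at rest, so all KE converts to PE: ½mv² = mgh
v = √(2gh) = √(2 × 9.81 × 27.0) = 23.02 m/s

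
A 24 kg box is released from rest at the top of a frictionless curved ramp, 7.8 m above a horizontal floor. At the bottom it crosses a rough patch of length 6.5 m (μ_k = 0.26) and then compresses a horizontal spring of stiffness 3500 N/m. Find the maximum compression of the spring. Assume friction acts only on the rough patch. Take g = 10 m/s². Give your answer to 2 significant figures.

Initial energy: E₁ = mgh = (24)(10)(7.8) = 1872.0 J
Friction removes W_f = μ_k mg d = (0.26)(24)(10)(6.5) = 405.6 J
Energy reaching the spring: E = 1872.0 − 405.6 = 1466.4 J
At max compression ½kx² = E ⇒ x = √(2E/k) = √(2 × 1466.4/3500) = 0.9154 m

x = 0.92 m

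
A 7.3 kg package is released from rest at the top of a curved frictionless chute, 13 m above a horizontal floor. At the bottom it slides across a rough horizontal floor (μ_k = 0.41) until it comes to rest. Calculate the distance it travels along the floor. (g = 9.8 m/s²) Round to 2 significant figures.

Energy at the top = energy at the end + work done against friction:
At rest all PE has been dissipated by friction: mgh = μ_k m g d
d = h/μ_k = 13/0.41 = 31.71 m

d = 32 m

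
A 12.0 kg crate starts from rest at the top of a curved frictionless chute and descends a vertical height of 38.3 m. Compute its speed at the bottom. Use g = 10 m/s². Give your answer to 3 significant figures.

v = 27.7 m/s

Mechanical energy is conserved (no friction): mgh = ½mv²
The mass cancels from both sides.
v = √(2gh) = √(2 × 10 × 38.3) = √766.00 = 27.68 m/s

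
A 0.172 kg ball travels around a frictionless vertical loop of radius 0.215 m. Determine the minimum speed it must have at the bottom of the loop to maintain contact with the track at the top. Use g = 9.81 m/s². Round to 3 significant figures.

v = 3.25 m/s

At the top: mg = mv_top²/r ⇒ v_top² = gr = 2.109 m²/s²
Energy from bottom to top (height 2r): ½mv_bot² = ½mv_top² + mg(2r)
v_bot² = gr + 4gr = 5gr = 10.55
v_bot = √(5gr) = 3.247 m/s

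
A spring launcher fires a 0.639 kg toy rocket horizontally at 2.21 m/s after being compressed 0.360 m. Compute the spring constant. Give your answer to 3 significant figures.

k = 24.1 N/m

Energy stored in the spring equals the launch KE: ½kx² = ½mv²
k = mv²/x² = (0.639)(2.21)²/(0.360)² = 24.08 N/m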